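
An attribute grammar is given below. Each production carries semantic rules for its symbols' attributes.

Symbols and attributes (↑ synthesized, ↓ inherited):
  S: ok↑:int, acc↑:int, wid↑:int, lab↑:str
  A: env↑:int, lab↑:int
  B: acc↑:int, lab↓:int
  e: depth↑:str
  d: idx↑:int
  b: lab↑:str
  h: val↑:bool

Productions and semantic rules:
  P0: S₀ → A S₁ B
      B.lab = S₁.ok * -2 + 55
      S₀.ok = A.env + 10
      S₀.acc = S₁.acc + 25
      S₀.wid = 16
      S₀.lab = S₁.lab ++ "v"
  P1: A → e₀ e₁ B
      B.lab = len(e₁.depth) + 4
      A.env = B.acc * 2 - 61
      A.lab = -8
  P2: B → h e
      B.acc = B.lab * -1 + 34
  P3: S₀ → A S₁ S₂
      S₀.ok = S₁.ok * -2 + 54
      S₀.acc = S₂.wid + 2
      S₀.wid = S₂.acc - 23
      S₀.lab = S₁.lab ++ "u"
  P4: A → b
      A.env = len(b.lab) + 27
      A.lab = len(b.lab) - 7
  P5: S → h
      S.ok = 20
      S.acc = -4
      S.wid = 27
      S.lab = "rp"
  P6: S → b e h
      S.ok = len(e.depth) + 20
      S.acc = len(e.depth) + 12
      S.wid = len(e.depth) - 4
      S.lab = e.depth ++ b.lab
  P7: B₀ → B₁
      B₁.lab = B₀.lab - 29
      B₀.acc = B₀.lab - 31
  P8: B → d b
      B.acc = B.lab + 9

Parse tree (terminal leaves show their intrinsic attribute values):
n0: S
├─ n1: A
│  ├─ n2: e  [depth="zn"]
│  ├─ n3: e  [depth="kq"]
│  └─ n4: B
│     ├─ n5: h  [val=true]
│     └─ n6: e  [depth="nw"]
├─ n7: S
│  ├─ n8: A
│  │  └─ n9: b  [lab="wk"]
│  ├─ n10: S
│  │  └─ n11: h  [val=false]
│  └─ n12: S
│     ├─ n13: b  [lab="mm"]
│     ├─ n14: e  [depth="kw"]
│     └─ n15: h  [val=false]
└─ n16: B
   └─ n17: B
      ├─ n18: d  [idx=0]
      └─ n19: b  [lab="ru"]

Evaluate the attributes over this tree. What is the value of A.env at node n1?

1. n2.depth = "zn"  [terminal]
2. n3.depth = "kq"  [terminal]
3. n4.lab = 6  [len(e₁.depth) + 4]
4. n5.val = true  [terminal]
5. n6.depth = "nw"  [terminal]
6. n4.acc = 28  [B.lab * -1 + 34]
7. n1.env = -5  [B.acc * 2 - 61]
8. n1.lab = -8  [-8]
9. n9.lab = "wk"  [terminal]
10. n8.env = 29  [len(b.lab) + 27]
11. n8.lab = -5  [len(b.lab) - 7]
12. n11.val = false  [terminal]
13. n10.ok = 20  [20]
14. n10.acc = -4  [-4]
15. n10.wid = 27  [27]
16. n10.lab = "rp"  ["rp"]
17. n13.lab = "mm"  [terminal]
18. n14.depth = "kw"  [terminal]
19. n15.val = false  [terminal]
20. n12.ok = 22  [len(e.depth) + 20]
21. n12.acc = 14  [len(e.depth) + 12]
22. n12.wid = -2  [len(e.depth) - 4]
23. n12.lab = "kwmm"  [e.depth ++ b.lab]
24. n7.ok = 14  [S₁.ok * -2 + 54]
25. n7.acc = 0  [S₂.wid + 2]
26. n7.wid = -9  [S₂.acc - 23]
27. n7.lab = "rpu"  [S₁.lab ++ "u"]
28. n16.lab = 27  [S₁.ok * -2 + 55]
29. n17.lab = -2  [B₀.lab - 29]
30. n18.idx = 0  [terminal]
31. n19.lab = "ru"  [terminal]
32. n17.acc = 7  [B.lab + 9]
33. n16.acc = -4  [B₀.lab - 31]
34. n0.ok = 5  [A.env + 10]
35. n0.acc = 25  [S₁.acc + 25]
36. n0.wid = 16  [16]
37. n0.lab = "rpuv"  [S₁.lab ++ "v"]

-5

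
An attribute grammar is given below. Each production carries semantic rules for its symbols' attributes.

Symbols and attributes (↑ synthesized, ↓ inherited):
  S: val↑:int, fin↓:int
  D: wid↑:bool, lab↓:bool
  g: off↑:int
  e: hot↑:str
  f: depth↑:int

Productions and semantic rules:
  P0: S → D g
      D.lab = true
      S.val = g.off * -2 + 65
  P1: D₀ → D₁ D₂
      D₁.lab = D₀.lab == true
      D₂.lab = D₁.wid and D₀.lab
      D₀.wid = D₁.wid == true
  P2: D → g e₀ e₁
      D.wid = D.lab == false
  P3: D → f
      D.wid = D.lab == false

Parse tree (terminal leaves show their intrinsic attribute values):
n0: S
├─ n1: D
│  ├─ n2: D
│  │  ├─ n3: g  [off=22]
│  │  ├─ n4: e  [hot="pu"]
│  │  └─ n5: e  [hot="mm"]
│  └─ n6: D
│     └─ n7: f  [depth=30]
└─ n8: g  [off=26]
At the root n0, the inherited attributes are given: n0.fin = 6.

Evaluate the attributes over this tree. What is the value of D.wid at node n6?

true

1. n0.fin = 6  [given at root]
2. n1.lab = true  [true]
3. n2.lab = true  [D₀.lab == true]
4. n3.off = 22  [terminal]
5. n4.hot = "pu"  [terminal]
6. n5.hot = "mm"  [terminal]
7. n2.wid = false  [D.lab == false]
8. n6.lab = false  [D₁.wid and D₀.lab]
9. n7.depth = 30  [terminal]
10. n6.wid = true  [D.lab == false]
11. n1.wid = false  [D₁.wid == true]
12. n8.off = 26  [terminal]
13. n0.val = 13  [g.off * -2 + 65]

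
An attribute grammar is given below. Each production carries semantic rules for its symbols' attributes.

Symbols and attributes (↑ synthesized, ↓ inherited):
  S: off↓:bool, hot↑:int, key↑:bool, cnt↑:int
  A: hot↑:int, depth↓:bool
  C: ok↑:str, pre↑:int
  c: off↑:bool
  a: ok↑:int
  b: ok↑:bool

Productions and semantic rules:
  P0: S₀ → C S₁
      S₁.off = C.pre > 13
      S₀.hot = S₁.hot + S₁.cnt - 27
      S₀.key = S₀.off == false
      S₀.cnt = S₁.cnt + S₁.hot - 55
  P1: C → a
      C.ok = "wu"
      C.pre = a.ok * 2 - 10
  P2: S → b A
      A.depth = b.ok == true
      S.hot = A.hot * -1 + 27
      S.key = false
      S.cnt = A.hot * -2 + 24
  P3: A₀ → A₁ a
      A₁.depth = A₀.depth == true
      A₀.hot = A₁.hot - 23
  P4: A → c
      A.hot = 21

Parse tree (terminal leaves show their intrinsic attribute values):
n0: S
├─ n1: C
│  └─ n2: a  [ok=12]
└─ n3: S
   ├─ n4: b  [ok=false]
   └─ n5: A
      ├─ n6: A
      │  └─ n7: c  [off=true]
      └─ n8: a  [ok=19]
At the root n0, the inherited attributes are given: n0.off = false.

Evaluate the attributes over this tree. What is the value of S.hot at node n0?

30

1. n0.off = false  [given at root]
2. n2.ok = 12  [terminal]
3. n1.ok = "wu"  ["wu"]
4. n1.pre = 14  [a.ok * 2 - 10]
5. n3.off = true  [C.pre > 13]
6. n4.ok = false  [terminal]
7. n5.depth = false  [b.ok == true]
8. n6.depth = false  [A₀.depth == true]
9. n7.off = true  [terminal]
10. n6.hot = 21  [21]
11. n8.ok = 19  [terminal]
12. n5.hot = -2  [A₁.hot - 23]
13. n3.hot = 29  [A.hot * -1 + 27]
14. n3.key = false  [false]
15. n3.cnt = 28  [A.hot * -2 + 24]
16. n0.hot = 30  [S₁.hot + S₁.cnt - 27]
17. n0.key = true  [S₀.off == false]
18. n0.cnt = 2  [S₁.cnt + S₁.hot - 55]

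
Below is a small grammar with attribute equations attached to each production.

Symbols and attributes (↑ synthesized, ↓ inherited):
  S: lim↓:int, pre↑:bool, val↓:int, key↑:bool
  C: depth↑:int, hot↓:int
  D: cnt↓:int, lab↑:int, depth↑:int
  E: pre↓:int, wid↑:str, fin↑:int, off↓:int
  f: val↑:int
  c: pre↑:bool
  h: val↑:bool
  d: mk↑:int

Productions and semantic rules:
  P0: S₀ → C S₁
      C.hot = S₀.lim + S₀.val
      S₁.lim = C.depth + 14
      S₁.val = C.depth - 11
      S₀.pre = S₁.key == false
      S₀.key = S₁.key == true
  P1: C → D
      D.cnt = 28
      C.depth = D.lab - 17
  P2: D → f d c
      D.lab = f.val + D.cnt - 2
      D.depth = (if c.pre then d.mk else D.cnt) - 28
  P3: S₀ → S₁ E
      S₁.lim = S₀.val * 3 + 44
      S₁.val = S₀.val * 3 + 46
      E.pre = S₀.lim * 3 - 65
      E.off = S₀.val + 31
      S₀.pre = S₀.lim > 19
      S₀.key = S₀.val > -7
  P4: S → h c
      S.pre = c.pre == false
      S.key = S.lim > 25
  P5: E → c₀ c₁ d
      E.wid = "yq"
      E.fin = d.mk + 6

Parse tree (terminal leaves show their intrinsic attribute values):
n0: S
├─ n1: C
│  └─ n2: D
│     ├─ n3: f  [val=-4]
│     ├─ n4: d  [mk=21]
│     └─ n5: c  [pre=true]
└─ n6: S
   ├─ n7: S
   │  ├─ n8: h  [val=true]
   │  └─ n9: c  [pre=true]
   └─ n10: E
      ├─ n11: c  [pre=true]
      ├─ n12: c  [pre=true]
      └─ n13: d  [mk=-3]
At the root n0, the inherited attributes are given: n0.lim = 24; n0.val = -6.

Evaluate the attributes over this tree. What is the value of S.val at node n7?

28

1. n0.lim = 24  [given at root]
2. n0.val = -6  [given at root]
3. n1.hot = 18  [S₀.lim + S₀.val]
4. n2.cnt = 28  [28]
5. n3.val = -4  [terminal]
6. n4.mk = 21  [terminal]
7. n5.pre = true  [terminal]
8. n2.lab = 22  [f.val + D.cnt - 2]
9. n2.depth = -7  [(if c.pre then d.mk else D.cnt) - 28]
10. n1.depth = 5  [D.lab - 17]
11. n6.lim = 19  [C.depth + 14]
12. n6.val = -6  [C.depth - 11]
13. n7.lim = 26  [S₀.val * 3 + 44]
14. n7.val = 28  [S₀.val * 3 + 46]
15. n8.val = true  [terminal]
16. n9.pre = true  [terminal]
17. n7.pre = false  [c.pre == false]
18. n7.key = true  [S.lim > 25]
19. n10.pre = -8  [S₀.lim * 3 - 65]
20. n10.off = 25  [S₀.val + 31]
21. n11.pre = true  [terminal]
22. n12.pre = true  [terminal]
23. n13.mk = -3  [terminal]
24. n10.wid = "yq"  ["yq"]
25. n10.fin = 3  [d.mk + 6]
26. n6.pre = false  [S₀.lim > 19]
27. n6.key = true  [S₀.val > -7]
28. n0.pre = false  [S₁.key == false]
29. n0.key = true  [S₁.key == true]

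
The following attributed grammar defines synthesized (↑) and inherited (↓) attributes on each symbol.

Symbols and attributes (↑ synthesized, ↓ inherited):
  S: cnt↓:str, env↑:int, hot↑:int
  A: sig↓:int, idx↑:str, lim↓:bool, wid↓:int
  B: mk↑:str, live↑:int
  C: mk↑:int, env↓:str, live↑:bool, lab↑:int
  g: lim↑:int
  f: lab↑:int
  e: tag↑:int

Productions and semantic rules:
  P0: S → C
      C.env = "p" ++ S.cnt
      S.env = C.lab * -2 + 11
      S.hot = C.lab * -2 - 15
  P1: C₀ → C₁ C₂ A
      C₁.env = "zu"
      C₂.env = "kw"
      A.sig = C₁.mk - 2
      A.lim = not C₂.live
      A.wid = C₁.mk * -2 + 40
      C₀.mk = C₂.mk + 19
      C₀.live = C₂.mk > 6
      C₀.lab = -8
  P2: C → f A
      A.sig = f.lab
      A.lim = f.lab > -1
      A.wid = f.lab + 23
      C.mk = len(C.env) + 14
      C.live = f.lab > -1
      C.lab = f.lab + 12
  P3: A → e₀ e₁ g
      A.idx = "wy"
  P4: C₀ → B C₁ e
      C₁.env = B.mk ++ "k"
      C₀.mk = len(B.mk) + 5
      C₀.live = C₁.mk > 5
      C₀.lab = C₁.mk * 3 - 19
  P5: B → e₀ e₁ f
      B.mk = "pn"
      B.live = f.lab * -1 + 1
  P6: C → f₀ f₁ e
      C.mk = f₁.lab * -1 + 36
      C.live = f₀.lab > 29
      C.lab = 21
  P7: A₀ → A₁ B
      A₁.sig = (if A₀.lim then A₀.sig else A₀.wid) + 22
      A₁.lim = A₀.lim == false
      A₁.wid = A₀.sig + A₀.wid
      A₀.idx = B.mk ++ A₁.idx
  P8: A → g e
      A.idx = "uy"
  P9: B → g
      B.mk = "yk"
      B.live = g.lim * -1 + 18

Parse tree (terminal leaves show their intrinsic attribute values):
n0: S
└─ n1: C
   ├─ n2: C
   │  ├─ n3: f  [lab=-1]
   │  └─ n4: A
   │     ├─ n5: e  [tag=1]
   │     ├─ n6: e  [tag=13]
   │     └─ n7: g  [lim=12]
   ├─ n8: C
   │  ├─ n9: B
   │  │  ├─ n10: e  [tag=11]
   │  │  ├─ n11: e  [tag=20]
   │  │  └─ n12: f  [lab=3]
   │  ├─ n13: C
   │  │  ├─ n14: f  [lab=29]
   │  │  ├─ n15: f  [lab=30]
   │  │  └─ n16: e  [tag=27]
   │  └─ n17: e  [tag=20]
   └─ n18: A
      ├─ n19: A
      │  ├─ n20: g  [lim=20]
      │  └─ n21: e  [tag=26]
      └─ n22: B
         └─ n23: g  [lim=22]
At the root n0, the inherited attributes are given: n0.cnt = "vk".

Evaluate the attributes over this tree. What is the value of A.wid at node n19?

1. n0.cnt = "vk"  [given at root]
2. n1.env = "pvk"  ["p" ++ S.cnt]
3. n2.env = "zu"  ["zu"]
4. n3.lab = -1  [terminal]
5. n4.sig = -1  [f.lab]
6. n4.lim = false  [f.lab > -1]
7. n4.wid = 22  [f.lab + 23]
8. n5.tag = 1  [terminal]
9. n6.tag = 13  [terminal]
10. n7.lim = 12  [terminal]
11. n4.idx = "wy"  ["wy"]
12. n2.mk = 16  [len(C.env) + 14]
13. n2.live = false  [f.lab > -1]
14. n2.lab = 11  [f.lab + 12]
15. n8.env = "kw"  ["kw"]
16. n10.tag = 11  [terminal]
17. n11.tag = 20  [terminal]
18. n12.lab = 3  [terminal]
19. n9.mk = "pn"  ["pn"]
20. n9.live = -2  [f.lab * -1 + 1]
21. n13.env = "pnk"  [B.mk ++ "k"]
22. n14.lab = 29  [terminal]
23. n15.lab = 30  [terminal]
24. n16.tag = 27  [terminal]
25. n13.mk = 6  [f₁.lab * -1 + 36]
26. n13.live = false  [f₀.lab > 29]
27. n13.lab = 21  [21]
28. n17.tag = 20  [terminal]
29. n8.mk = 7  [len(B.mk) + 5]
30. n8.live = true  [C₁.mk > 5]
31. n8.lab = -1  [C₁.mk * 3 - 19]
32. n18.sig = 14  [C₁.mk - 2]
33. n18.lim = false  [not C₂.live]
34. n18.wid = 8  [C₁.mk * -2 + 40]
35. n19.sig = 30  [(if A₀.lim then A₀.sig else A₀.wid) + 22]
36. n19.lim = true  [A₀.lim == false]
37. n19.wid = 22  [A₀.sig + A₀.wid]
38. n20.lim = 20  [terminal]
39. n21.tag = 26  [terminal]
40. n19.idx = "uy"  ["uy"]
41. n23.lim = 22  [terminal]
42. n22.mk = "yk"  ["yk"]
43. n22.live = -4  [g.lim * -1 + 18]
44. n18.idx = "ykuy"  [B.mk ++ A₁.idx]
45. n1.mk = 26  [C₂.mk + 19]
46. n1.live = true  [C₂.mk > 6]
47. n1.lab = -8  [-8]
48. n0.env = 27  [C.lab * -2 + 11]
49. n0.hot = 1  [C.lab * -2 - 15]

22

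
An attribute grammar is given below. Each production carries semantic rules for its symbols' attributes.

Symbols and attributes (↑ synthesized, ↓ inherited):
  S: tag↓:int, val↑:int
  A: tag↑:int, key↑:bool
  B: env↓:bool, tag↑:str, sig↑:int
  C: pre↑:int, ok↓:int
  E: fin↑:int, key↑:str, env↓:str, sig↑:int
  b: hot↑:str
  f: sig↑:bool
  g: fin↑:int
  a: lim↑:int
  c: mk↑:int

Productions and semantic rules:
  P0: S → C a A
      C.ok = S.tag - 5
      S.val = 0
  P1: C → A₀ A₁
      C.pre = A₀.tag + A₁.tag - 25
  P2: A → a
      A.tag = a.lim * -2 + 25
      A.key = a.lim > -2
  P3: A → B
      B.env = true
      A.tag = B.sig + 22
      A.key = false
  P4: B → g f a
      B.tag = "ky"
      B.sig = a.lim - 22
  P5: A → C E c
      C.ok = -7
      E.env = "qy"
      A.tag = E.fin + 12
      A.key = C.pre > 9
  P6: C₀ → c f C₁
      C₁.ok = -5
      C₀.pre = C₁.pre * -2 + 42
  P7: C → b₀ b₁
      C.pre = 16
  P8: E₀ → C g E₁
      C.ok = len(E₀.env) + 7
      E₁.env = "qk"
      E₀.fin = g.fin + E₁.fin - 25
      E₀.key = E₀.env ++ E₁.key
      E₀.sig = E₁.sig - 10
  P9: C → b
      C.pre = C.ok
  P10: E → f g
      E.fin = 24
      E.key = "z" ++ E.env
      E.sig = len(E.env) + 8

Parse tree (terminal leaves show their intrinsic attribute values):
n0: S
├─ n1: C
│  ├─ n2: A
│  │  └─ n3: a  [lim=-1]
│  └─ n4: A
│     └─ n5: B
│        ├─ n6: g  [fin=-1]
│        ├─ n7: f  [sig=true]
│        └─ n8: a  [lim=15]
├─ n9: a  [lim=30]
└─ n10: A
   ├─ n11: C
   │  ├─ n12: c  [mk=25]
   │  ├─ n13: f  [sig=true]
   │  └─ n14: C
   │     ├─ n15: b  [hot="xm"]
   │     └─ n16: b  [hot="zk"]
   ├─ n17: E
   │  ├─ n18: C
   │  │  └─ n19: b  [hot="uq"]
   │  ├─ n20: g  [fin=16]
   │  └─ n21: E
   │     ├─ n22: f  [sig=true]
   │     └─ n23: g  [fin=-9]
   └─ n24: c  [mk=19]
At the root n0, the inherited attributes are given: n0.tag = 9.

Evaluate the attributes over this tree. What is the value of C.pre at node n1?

1. n0.tag = 9  [given at root]
2. n1.ok = 4  [S.tag - 5]
3. n3.lim = -1  [terminal]
4. n2.tag = 27  [a.lim * -2 + 25]
5. n2.key = true  [a.lim > -2]
6. n5.env = true  [true]
7. n6.fin = -1  [terminal]
8. n7.sig = true  [terminal]
9. n8.lim = 15  [terminal]
10. n5.tag = "ky"  ["ky"]
11. n5.sig = -7  [a.lim - 22]
12. n4.tag = 15  [B.sig + 22]
13. n4.key = false  [false]
14. n1.pre = 17  [A₀.tag + A₁.tag - 25]
15. n9.lim = 30  [terminal]
16. n11.ok = -7  [-7]
17. n12.mk = 25  [terminal]
18. n13.sig = true  [terminal]
19. n14.ok = -5  [-5]
20. n15.hot = "xm"  [terminal]
21. n16.hot = "zk"  [terminal]
22. n14.pre = 16  [16]
23. n11.pre = 10  [C₁.pre * -2 + 42]
24. n17.env = "qy"  ["qy"]
25. n18.ok = 9  [len(E₀.env) + 7]
26. n19.hot = "uq"  [terminal]
27. n18.pre = 9  [C.ok]
28. n20.fin = 16  [terminal]
29. n21.env = "qk"  ["qk"]
30. n22.sig = true  [terminal]
31. n23.fin = -9  [terminal]
32. n21.fin = 24  [24]
33. n21.key = "zqk"  ["z" ++ E.env]
34. n21.sig = 10  [len(E.env) + 8]
35. n17.fin = 15  [g.fin + E₁.fin - 25]
36. n17.key = "qyzqk"  [E₀.env ++ E₁.key]
37. n17.sig = 0  [E₁.sig - 10]
38. n24.mk = 19  [terminal]
39. n10.tag = 27  [E.fin + 12]
40. n10.key = true  [C.pre > 9]
41. n0.val = 0  [0]

17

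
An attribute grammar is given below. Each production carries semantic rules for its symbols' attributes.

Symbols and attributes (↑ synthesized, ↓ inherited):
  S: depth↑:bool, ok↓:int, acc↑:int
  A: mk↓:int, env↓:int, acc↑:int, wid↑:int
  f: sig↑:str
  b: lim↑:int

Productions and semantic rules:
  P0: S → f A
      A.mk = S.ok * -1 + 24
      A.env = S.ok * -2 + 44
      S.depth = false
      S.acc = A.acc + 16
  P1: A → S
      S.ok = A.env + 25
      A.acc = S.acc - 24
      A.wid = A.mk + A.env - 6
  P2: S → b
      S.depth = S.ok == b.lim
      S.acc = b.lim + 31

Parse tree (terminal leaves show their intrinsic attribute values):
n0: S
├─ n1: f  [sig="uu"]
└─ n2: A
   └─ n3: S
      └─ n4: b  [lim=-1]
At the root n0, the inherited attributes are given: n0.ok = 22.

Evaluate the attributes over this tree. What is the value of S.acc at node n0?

1. n0.ok = 22  [given at root]
2. n1.sig = "uu"  [terminal]
3. n2.mk = 2  [S.ok * -1 + 24]
4. n2.env = 0  [S.ok * -2 + 44]
5. n3.ok = 25  [A.env + 25]
6. n4.lim = -1  [terminal]
7. n3.depth = false  [S.ok == b.lim]
8. n3.acc = 30  [b.lim + 31]
9. n2.acc = 6  [S.acc - 24]
10. n2.wid = -4  [A.mk + A.env - 6]
11. n0.depth = false  [false]
12. n0.acc = 22  [A.acc + 16]

22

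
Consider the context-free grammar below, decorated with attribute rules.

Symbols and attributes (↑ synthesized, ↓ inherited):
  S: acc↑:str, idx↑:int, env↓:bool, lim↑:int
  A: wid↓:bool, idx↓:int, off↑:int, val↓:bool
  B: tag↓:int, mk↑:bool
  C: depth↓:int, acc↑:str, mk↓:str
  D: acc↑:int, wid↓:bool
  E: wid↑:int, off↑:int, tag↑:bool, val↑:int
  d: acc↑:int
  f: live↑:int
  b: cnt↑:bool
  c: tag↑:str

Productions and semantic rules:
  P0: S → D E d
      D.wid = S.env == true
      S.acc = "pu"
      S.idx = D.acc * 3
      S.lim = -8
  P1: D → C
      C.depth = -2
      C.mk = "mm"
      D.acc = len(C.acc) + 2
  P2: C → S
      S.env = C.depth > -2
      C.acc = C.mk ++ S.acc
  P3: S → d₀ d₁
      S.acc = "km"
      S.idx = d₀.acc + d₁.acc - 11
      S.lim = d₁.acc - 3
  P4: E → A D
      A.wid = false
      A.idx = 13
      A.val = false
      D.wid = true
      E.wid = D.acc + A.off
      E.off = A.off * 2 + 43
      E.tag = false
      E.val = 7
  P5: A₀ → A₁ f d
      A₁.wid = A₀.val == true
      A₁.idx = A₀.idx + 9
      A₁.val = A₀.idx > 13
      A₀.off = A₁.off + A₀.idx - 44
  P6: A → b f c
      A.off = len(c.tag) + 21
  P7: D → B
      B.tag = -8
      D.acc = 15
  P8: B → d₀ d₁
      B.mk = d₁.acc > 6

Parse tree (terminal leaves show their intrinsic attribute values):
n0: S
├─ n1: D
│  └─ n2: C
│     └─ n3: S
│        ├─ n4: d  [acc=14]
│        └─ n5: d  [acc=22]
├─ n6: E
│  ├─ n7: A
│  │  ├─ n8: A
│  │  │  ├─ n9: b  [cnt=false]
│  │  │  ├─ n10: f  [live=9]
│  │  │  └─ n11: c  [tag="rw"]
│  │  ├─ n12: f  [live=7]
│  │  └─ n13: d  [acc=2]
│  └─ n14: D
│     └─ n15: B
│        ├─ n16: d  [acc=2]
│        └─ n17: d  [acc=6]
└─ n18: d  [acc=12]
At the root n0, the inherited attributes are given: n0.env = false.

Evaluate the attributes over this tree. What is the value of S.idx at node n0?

1. n0.env = false  [given at root]
2. n1.wid = false  [S.env == true]
3. n2.depth = -2  [-2]
4. n2.mk = "mm"  ["mm"]
5. n3.env = false  [C.depth > -2]
6. n4.acc = 14  [terminal]
7. n5.acc = 22  [terminal]
8. n3.acc = "km"  ["km"]
9. n3.idx = 25  [d₀.acc + d₁.acc - 11]
10. n3.lim = 19  [d₁.acc - 3]
11. n2.acc = "mmkm"  [C.mk ++ S.acc]
12. n1.acc = 6  [len(C.acc) + 2]
13. n7.wid = false  [false]
14. n7.idx = 13  [13]
15. n7.val = false  [false]
16. n8.wid = false  [A₀.val == true]
17. n8.idx = 22  [A₀.idx + 9]
18. n8.val = false  [A₀.idx > 13]
19. n9.cnt = false  [terminal]
20. n10.live = 9  [terminal]
21. n11.tag = "rw"  [terminal]
22. n8.off = 23  [len(c.tag) + 21]
23. n12.live = 7  [terminal]
24. n13.acc = 2  [terminal]
25. n7.off = -8  [A₁.off + A₀.idx - 44]
26. n14.wid = true  [true]
27. n15.tag = -8  [-8]
28. n16.acc = 2  [terminal]
29. n17.acc = 6  [terminal]
30. n15.mk = false  [d₁.acc > 6]
31. n14.acc = 15  [15]
32. n6.wid = 7  [D.acc + A.off]
33. n6.off = 27  [A.off * 2 + 43]
34. n6.tag = false  [false]
35. n6.val = 7  [7]
36. n18.acc = 12  [terminal]
37. n0.acc = "pu"  ["pu"]
38. n0.idx = 18  [D.acc * 3]
39. n0.lim = -8  [-8]

18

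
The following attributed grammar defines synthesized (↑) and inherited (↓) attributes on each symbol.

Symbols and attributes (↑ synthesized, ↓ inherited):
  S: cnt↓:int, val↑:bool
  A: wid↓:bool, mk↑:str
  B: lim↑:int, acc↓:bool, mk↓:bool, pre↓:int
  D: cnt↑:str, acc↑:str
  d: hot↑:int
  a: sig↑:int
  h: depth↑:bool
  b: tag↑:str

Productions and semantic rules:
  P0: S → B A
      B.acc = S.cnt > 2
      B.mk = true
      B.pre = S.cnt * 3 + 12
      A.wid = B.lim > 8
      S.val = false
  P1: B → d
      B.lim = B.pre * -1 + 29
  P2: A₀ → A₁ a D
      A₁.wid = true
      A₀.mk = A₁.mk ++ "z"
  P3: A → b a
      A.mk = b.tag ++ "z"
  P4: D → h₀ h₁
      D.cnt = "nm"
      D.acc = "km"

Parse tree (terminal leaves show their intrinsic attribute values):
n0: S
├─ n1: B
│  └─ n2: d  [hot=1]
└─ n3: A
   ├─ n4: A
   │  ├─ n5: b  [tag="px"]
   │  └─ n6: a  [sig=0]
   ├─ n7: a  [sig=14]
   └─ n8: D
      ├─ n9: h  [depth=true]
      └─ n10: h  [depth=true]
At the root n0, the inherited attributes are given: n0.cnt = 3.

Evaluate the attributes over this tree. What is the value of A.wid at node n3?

1. n0.cnt = 3  [given at root]
2. n1.acc = true  [S.cnt > 2]
3. n1.mk = true  [true]
4. n1.pre = 21  [S.cnt * 3 + 12]
5. n2.hot = 1  [terminal]
6. n1.lim = 8  [B.pre * -1 + 29]
7. n3.wid = false  [B.lim > 8]
8. n4.wid = true  [true]
9. n5.tag = "px"  [terminal]
10. n6.sig = 0  [terminal]
11. n4.mk = "pxz"  [b.tag ++ "z"]
12. n7.sig = 14  [terminal]
13. n9.depth = true  [terminal]
14. n10.depth = true  [terminal]
15. n8.cnt = "nm"  ["nm"]
16. n8.acc = "km"  ["km"]
17. n3.mk = "pxzz"  [A₁.mk ++ "z"]
18. n0.val = false  [false]

false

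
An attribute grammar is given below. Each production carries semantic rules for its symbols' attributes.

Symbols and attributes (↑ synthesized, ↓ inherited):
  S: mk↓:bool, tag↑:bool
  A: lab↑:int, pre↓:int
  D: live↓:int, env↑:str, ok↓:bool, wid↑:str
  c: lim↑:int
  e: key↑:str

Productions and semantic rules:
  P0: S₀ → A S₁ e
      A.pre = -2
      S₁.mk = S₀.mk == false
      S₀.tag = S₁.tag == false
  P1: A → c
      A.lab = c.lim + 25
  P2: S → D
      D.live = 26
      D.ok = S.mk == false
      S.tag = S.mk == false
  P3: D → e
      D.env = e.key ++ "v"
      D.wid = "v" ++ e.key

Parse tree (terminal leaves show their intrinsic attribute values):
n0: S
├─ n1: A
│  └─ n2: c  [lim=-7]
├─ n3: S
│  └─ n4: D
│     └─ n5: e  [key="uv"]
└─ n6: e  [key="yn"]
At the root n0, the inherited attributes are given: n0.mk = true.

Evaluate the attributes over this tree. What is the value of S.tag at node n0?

1. n0.mk = true  [given at root]
2. n1.pre = -2  [-2]
3. n2.lim = -7  [terminal]
4. n1.lab = 18  [c.lim + 25]
5. n3.mk = false  [S₀.mk == false]
6. n4.live = 26  [26]
7. n4.ok = true  [S.mk == false]
8. n5.key = "uv"  [terminal]
9. n4.env = "uvv"  [e.key ++ "v"]
10. n4.wid = "vuv"  ["v" ++ e.key]
11. n3.tag = true  [S.mk == false]
12. n6.key = "yn"  [terminal]
13. n0.tag = false  [S₁.tag == false]

false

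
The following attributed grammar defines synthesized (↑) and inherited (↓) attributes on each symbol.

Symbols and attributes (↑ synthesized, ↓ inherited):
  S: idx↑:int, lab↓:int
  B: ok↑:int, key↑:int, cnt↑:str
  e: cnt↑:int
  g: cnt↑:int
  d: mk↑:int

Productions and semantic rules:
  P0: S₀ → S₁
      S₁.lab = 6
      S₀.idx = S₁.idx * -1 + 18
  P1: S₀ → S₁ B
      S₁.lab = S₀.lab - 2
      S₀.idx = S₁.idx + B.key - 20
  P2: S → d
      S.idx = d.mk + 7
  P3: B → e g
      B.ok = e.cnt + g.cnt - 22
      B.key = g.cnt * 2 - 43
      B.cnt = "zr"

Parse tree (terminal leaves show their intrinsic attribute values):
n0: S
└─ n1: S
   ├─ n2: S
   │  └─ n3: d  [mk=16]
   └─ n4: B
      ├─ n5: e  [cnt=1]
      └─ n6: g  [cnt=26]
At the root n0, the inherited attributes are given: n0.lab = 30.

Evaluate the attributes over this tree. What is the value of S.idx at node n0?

6

1. n0.lab = 30  [given at root]
2. n1.lab = 6  [6]
3. n2.lab = 4  [S₀.lab - 2]
4. n3.mk = 16  [terminal]
5. n2.idx = 23  [d.mk + 7]
6. n5.cnt = 1  [terminal]
7. n6.cnt = 26  [terminal]
8. n4.ok = 5  [e.cnt + g.cnt - 22]
9. n4.key = 9  [g.cnt * 2 - 43]
10. n4.cnt = "zr"  ["zr"]
11. n1.idx = 12  [S₁.idx + B.key - 20]
12. n0.idx = 6  [S₁.idx * -1 + 18]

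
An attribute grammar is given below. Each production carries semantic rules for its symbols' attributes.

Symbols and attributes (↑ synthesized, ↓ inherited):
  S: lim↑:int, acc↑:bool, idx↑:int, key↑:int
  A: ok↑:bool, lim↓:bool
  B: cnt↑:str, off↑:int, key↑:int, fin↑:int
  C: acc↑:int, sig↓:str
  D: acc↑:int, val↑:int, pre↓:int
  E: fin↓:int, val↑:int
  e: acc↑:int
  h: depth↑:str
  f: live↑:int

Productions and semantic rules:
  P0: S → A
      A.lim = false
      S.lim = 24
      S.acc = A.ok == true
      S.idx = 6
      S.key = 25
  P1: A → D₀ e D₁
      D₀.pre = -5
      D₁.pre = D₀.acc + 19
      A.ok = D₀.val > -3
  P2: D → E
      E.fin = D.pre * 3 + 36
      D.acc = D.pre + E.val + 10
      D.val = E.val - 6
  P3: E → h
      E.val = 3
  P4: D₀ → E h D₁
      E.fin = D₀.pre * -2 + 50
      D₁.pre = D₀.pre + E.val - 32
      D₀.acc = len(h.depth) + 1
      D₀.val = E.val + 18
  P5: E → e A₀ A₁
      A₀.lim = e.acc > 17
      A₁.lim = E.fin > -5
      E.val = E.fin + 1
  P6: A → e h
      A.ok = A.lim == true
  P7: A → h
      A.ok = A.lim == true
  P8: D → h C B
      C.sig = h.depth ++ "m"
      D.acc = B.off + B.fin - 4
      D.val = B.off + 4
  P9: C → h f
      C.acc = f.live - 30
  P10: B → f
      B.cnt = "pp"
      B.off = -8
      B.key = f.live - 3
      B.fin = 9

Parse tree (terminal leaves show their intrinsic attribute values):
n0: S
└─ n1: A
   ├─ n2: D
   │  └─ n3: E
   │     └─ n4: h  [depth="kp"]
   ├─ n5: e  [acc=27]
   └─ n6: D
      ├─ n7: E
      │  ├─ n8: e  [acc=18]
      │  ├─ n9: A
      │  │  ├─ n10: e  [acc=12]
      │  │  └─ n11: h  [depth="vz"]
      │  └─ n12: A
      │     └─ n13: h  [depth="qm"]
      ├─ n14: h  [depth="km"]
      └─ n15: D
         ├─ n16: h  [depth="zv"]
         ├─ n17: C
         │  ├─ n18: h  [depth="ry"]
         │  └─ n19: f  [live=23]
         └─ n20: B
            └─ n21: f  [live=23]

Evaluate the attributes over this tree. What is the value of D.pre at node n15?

1. n1.lim = false  [false]
2. n2.pre = -5  [-5]
3. n3.fin = 21  [D.pre * 3 + 36]
4. n4.depth = "kp"  [terminal]
5. n3.val = 3  [3]
6. n2.acc = 8  [D.pre + E.val + 10]
7. n2.val = -3  [E.val - 6]
8. n5.acc = 27  [terminal]
9. n6.pre = 27  [D₀.acc + 19]
10. n7.fin = -4  [D₀.pre * -2 + 50]
11. n8.acc = 18  [terminal]
12. n9.lim = true  [e.acc > 17]
13. n10.acc = 12  [terminal]
14. n11.depth = "vz"  [terminal]
15. n9.ok = true  [A.lim == true]
16. n12.lim = true  [E.fin > -5]
17. n13.depth = "qm"  [terminal]
18. n12.ok = true  [A.lim == true]
19. n7.val = -3  [E.fin + 1]
20. n14.depth = "km"  [terminal]
21. n15.pre = -8  [D₀.pre + E.val - 32]
22. n16.depth = "zv"  [terminal]
23. n17.sig = "zvm"  [h.depth ++ "m"]
24. n18.depth = "ry"  [terminal]
25. n19.live = 23  [terminal]
26. n17.acc = -7  [f.live - 30]
27. n21.live = 23  [terminal]
28. n20.cnt = "pp"  ["pp"]
29. n20.off = -8  [-8]
30. n20.key = 20  [f.live - 3]
31. n20.fin = 9  [9]
32. n15.acc = -3  [B.off + B.fin - 4]
33. n15.val = -4  [B.off + 4]
34. n6.acc = 3  [len(h.depth) + 1]
35. n6.val = 15  [E.val + 18]
36. n1.ok = false  [D₀.val > -3]
37. n0.lim = 24  [24]
38. n0.acc = false  [A.ok == true]
39. n0.idx = 6  [6]
40. n0.key = 25  [25]

-8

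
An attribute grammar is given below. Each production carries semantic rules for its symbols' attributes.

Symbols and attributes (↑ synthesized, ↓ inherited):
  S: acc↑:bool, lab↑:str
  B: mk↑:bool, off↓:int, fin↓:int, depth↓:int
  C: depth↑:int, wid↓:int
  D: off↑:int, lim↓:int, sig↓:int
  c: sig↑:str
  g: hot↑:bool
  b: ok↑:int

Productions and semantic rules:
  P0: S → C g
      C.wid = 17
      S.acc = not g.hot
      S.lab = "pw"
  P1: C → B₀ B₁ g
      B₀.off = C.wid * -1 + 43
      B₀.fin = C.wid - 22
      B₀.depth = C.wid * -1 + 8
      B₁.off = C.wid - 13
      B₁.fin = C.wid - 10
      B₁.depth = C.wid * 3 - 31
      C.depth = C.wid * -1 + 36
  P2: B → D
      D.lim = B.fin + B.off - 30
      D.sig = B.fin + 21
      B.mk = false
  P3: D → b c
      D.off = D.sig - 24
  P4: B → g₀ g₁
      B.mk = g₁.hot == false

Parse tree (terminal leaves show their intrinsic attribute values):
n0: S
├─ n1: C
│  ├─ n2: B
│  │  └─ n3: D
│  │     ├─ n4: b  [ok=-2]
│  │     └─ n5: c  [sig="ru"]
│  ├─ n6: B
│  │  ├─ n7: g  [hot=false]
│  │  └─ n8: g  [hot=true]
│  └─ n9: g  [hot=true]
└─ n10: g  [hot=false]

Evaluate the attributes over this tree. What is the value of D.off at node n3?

-8

1. n1.wid = 17  [17]
2. n2.off = 26  [C.wid * -1 + 43]
3. n2.fin = -5  [C.wid - 22]
4. n2.depth = -9  [C.wid * -1 + 8]
5. n3.lim = -9  [B.fin + B.off - 30]
6. n3.sig = 16  [B.fin + 21]
7. n4.ok = -2  [terminal]
8. n5.sig = "ru"  [terminal]
9. n3.off = -8  [D.sig - 24]
10. n2.mk = false  [false]
11. n6.off = 4  [C.wid - 13]
12. n6.fin = 7  [C.wid - 10]
13. n6.depth = 20  [C.wid * 3 - 31]
14. n7.hot = false  [terminal]
15. n8.hot = true  [terminal]
16. n6.mk = false  [g₁.hot == false]
17. n9.hot = true  [terminal]
18. n1.depth = 19  [C.wid * -1 + 36]
19. n10.hot = false  [terminal]
20. n0.acc = true  [not g.hot]
21. n0.lab = "pw"  ["pw"]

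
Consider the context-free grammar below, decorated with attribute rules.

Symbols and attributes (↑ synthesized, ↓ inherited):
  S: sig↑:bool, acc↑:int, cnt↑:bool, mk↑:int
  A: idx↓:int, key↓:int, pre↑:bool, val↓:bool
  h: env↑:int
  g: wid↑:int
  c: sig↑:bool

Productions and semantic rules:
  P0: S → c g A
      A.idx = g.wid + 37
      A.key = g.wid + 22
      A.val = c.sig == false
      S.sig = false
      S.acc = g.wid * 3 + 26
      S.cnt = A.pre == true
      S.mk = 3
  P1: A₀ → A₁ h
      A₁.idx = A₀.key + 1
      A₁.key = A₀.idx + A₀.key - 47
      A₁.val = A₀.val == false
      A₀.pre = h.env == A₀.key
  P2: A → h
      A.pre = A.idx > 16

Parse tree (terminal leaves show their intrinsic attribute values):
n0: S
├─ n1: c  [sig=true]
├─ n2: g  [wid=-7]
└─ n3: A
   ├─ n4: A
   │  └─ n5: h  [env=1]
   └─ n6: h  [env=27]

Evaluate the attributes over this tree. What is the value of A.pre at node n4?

false

1. n1.sig = true  [terminal]
2. n2.wid = -7  [terminal]
3. n3.idx = 30  [g.wid + 37]
4. n3.key = 15  [g.wid + 22]
5. n3.val = false  [c.sig == false]
6. n4.idx = 16  [A₀.key + 1]
7. n4.key = -2  [A₀.idx + A₀.key - 47]
8. n4.val = true  [A₀.val == false]
9. n5.env = 1  [terminal]
10. n4.pre = false  [A.idx > 16]
11. n6.env = 27  [terminal]
12. n3.pre = false  [h.env == A₀.key]
13. n0.sig = false  [false]
14. n0.acc = 5  [g.wid * 3 + 26]
15. n0.cnt = false  [A.pre == true]
16. n0.mk = 3  [3]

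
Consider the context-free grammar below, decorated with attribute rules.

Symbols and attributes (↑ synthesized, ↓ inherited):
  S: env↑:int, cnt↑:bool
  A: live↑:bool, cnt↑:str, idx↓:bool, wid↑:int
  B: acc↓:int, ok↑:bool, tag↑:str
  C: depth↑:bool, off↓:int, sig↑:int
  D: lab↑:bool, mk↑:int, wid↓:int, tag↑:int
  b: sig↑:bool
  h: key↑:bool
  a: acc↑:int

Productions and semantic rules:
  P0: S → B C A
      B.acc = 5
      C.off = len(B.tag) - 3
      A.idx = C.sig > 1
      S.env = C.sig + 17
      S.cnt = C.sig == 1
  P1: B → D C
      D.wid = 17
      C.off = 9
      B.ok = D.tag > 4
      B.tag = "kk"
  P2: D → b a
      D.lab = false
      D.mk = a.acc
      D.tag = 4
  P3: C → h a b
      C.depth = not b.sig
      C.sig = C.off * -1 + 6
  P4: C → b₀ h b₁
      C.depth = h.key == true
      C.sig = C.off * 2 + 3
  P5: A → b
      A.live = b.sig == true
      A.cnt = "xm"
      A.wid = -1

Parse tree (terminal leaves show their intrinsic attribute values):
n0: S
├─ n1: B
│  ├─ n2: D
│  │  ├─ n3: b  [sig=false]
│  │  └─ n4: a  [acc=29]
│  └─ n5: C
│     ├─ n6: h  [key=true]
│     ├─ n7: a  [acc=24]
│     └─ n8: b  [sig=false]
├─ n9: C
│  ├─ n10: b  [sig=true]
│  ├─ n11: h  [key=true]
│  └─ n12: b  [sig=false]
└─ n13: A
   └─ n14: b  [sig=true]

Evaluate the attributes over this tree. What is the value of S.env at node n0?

1. n1.acc = 5  [5]
2. n2.wid = 17  [17]
3. n3.sig = false  [terminal]
4. n4.acc = 29  [terminal]
5. n2.lab = false  [false]
6. n2.mk = 29  [a.acc]
7. n2.tag = 4  [4]
8. n5.off = 9  [9]
9. n6.key = true  [terminal]
10. n7.acc = 24  [terminal]
11. n8.sig = false  [terminal]
12. n5.depth = true  [not b.sig]
13. n5.sig = -3  [C.off * -1 + 6]
14. n1.ok = false  [D.tag > 4]
15. n1.tag = "kk"  ["kk"]
16. n9.off = -1  [len(B.tag) - 3]
17. n10.sig = true  [terminal]
18. n11.key = true  [terminal]
19. n12.sig = false  [terminal]
20. n9.depth = true  [h.key == true]
21. n9.sig = 1  [C.off * 2 + 3]
22. n13.idx = false  [C.sig > 1]
23. n14.sig = true  [terminal]
24. n13.live = true  [b.sig == true]
25. n13.cnt = "xm"  ["xm"]
26. n13.wid = -1  [-1]
27. n0.env = 18  [C.sig + 17]
28. n0.cnt = true  [C.sig == 1]

18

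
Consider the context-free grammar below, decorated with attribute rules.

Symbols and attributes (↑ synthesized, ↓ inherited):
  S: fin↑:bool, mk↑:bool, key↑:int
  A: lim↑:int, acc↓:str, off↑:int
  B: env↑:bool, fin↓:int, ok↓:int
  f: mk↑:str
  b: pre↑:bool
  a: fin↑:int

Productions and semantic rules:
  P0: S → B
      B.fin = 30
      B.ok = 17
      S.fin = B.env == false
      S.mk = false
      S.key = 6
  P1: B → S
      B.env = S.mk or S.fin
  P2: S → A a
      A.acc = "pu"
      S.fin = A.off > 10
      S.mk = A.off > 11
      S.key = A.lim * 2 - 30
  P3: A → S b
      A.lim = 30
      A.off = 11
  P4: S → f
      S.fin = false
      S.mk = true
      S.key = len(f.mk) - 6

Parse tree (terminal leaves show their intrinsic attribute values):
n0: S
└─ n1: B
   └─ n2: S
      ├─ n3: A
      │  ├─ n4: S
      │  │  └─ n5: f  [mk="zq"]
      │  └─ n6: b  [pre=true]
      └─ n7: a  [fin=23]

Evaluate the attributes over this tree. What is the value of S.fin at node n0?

1. n1.fin = 30  [30]
2. n1.ok = 17  [17]
3. n3.acc = "pu"  ["pu"]
4. n5.mk = "zq"  [terminal]
5. n4.fin = false  [false]
6. n4.mk = true  [true]
7. n4.key = -4  [len(f.mk) - 6]
8. n6.pre = true  [terminal]
9. n3.lim = 30  [30]
10. n3.off = 11  [11]
11. n7.fin = 23  [terminal]
12. n2.fin = true  [A.off > 10]
13. n2.mk = false  [A.off > 11]
14. n2.key = 30  [A.lim * 2 - 30]
15. n1.env = true  [S.mk or S.fin]
16. n0.fin = false  [B.env == false]
17. n0.mk = false  [false]
18. n0.key = 6  [6]

false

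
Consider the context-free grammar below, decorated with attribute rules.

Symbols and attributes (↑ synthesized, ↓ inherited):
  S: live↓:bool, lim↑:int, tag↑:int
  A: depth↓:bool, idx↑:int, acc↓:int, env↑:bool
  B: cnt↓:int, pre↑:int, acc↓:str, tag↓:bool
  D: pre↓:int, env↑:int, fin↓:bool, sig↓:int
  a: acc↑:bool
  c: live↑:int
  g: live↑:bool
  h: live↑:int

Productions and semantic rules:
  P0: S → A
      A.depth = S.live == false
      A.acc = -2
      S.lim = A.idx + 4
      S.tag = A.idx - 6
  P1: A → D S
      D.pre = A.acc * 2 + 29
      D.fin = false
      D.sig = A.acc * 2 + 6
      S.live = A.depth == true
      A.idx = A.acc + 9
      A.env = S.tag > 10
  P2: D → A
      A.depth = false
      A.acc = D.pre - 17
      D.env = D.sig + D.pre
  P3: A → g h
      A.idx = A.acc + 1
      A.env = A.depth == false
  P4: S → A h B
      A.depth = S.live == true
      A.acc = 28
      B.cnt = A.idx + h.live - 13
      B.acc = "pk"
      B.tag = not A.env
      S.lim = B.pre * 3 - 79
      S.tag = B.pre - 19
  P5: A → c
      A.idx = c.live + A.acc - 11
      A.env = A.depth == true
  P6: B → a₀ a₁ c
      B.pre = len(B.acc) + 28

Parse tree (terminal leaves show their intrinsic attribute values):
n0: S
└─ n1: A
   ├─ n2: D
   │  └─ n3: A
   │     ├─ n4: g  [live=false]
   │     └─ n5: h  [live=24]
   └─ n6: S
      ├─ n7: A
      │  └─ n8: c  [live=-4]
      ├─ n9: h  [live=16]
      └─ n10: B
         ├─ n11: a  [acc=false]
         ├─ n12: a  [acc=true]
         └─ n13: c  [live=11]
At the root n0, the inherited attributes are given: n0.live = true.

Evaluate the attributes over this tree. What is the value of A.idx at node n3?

9

1. n0.live = true  [given at root]
2. n1.depth = false  [S.live == false]
3. n1.acc = -2  [-2]
4. n2.pre = 25  [A.acc * 2 + 29]
5. n2.fin = false  [false]
6. n2.sig = 2  [A.acc * 2 + 6]
7. n3.depth = false  [false]
8. n3.acc = 8  [D.pre - 17]
9. n4.live = false  [terminal]
10. n5.live = 24  [terminal]
11. n3.idx = 9  [A.acc + 1]
12. n3.env = true  [A.depth == false]
13. n2.env = 27  [D.sig + D.pre]
14. n6.live = false  [A.depth == true]
15. n7.depth = false  [S.live == true]
16. n7.acc = 28  [28]
17. n8.live = -4  [terminal]
18. n7.idx = 13  [c.live + A.acc - 11]
19. n7.env = false  [A.depth == true]
20. n9.live = 16  [terminal]
21. n10.cnt = 16  [A.idx + h.live - 13]
22. n10.acc = "pk"  ["pk"]
23. n10.tag = true  [not A.env]
24. n11.acc = false  [terminal]
25. n12.acc = true  [terminal]
26. n13.live = 11  [terminal]
27. n10.pre = 30  [len(B.acc) + 28]
28. n6.lim = 11  [B.pre * 3 - 79]
29. n6.tag = 11  [B.pre - 19]
30. n1.idx = 7  [A.acc + 9]
31. n1.env = true  [S.tag > 10]
32. n0.lim = 11  [A.idx + 4]
33. n0.tag = 1  [A.idx - 6]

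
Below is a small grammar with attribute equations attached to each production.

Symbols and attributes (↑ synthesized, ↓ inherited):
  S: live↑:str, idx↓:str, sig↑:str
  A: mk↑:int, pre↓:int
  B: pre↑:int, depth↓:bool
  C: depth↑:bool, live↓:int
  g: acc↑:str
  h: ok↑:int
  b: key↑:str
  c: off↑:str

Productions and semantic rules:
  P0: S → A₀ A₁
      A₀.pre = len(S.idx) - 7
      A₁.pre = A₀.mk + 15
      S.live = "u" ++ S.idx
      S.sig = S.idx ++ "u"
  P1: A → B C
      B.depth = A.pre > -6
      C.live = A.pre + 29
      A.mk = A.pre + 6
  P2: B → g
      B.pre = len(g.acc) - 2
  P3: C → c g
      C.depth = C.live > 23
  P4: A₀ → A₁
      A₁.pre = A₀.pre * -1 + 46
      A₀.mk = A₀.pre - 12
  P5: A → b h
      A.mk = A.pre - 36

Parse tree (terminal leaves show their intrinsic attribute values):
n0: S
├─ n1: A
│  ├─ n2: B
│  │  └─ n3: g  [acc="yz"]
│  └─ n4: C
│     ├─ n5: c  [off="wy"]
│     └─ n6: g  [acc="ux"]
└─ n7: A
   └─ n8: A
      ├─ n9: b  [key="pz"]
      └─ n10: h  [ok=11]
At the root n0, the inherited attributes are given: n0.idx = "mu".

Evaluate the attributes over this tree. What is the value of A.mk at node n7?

4

1. n0.idx = "mu"  [given at root]
2. n1.pre = -5  [len(S.idx) - 7]
3. n2.depth = true  [A.pre > -6]
4. n3.acc = "yz"  [terminal]
5. n2.pre = 0  [len(g.acc) - 2]
6. n4.live = 24  [A.pre + 29]
7. n5.off = "wy"  [terminal]
8. n6.acc = "ux"  [terminal]
9. n4.depth = true  [C.live > 23]
10. n1.mk = 1  [A.pre + 6]
11. n7.pre = 16  [A₀.mk + 15]
12. n8.pre = 30  [A₀.pre * -1 + 46]
13. n9.key = "pz"  [terminal]
14. n10.ok = 11  [terminal]
15. n8.mk = -6  [A.pre - 36]
16. n7.mk = 4  [A₀.pre - 12]
17. n0.live = "umu"  ["u" ++ S.idx]
18. n0.sig = "muu"  [S.idx ++ "u"]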